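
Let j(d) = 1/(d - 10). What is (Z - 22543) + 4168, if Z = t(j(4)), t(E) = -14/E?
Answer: -18291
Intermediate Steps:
j(d) = 1/(-10 + d)
Z = 84 (Z = -14/(1/(-10 + 4)) = -14/(1/(-6)) = -14/(-⅙) = -14*(-6) = 84)
(Z - 22543) + 4168 = (84 - 22543) + 4168 = -22459 + 4168 = -18291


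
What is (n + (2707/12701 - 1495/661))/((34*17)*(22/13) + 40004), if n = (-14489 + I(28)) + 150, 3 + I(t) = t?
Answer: -60094198011/172029988048 ≈ -0.34932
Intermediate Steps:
I(t) = -3 + t
n = -14314 (n = (-14489 + (-3 + 28)) + 150 = (-14489 + 25) + 150 = -14464 + 150 = -14314)
(n + (2707/12701 - 1495/661))/((34*17)*(22/13) + 40004) = (-14314 + (2707/12701 - 1495/661))/((34*17)*(22/13) + 40004) = (-14314 + (2707*(1/12701) - 1495*1/661))/(578*(22*(1/13)) + 40004) = (-14314 + (2707/12701 - 1495/661))/(578*(22/13) + 40004) = (-14314 - 17198668/8395361)/(12716/13 + 40004) = -120188396022/(8395361*532768/13) = -120188396022/8395361*13/532768 = -60094198011/172029988048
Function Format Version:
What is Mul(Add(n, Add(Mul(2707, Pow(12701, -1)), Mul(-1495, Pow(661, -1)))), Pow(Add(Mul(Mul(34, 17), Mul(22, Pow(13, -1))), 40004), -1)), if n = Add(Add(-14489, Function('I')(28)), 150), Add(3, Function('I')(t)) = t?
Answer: Rational(-60094198011, 172029988048) ≈ -0.34932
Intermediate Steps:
Function('I')(t) = Add(-3, t)
n = -14314 (n = Add(Add(-14489, Add(-3, 28)), 150) = Add(Add(-14489, 25), 150) = Add(-14464, 150) = -14314)
Mul(Add(n, Add(Mul(2707, Pow(12701, -1)), Mul(-1495, Pow(661, -1)))), Pow(Add(Mul(Mul(34, 17), Mul(22, Pow(13, -1))), 40004), -1)) = Mul(Add(-14314, Add(Mul(2707, Pow(12701, -1)), Mul(-1495, Pow(661, -1)))), Pow(Add(Mul(Mul(34, 17), Mul(22, Pow(13, -1))), 40004), -1)) = Mul(Add(-14314, Add(Mul(2707, Rational(1, 12701)), Mul(-1495, Rational(1, 661)))), Pow(Add(Mul(578, Mul(22, Rational(1, 13))), 40004), -1)) = Mul(Add(-14314, Add(Rational(2707, 12701), Rational(-1495, 661))), Pow(Add(Mul(578, Rational(22, 13)), 40004), -1)) = Mul(Add(-14314, Rational(-17198668, 8395361)), Pow(Add(Rational(12716, 13), 40004), -1)) = Mul(Rational(-120188396022, 8395361), Pow(Rational(532768, 13), -1)) = Mul(Rational(-120188396022, 8395361), Rational(13, 532768)) = Rational(-60094198011, 172029988048)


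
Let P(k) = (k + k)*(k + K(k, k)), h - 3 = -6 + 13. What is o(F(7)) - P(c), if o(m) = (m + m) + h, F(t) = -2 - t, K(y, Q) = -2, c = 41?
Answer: -3206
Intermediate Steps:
h = 10 (h = 3 + (-6 + 13) = 3 + 7 = 10)
P(k) = 2*k*(-2 + k) (P(k) = (k + k)*(k - 2) = (2*k)*(-2 + k) = 2*k*(-2 + k))
o(m) = 10 + 2*m (o(m) = (m + m) + 10 = 2*m + 10 = 10 + 2*m)
o(F(7)) - P(c) = (10 + 2*(-2 - 1*7)) - 2*41*(-2 + 41) = (10 + 2*(-2 - 7)) - 2*41*39 = (10 + 2*(-9)) - 1*3198 = (10 - 18) - 3198 = -8 - 3198 = -3206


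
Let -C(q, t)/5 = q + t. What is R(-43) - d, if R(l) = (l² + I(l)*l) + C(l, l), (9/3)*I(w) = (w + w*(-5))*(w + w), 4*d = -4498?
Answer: 1292533/6 ≈ 2.1542e+5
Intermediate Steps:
C(q, t) = -5*q - 5*t (C(q, t) = -5*(q + t) = -5*q - 5*t)
d = -2249/2 (d = (¼)*(-4498) = -2249/2 ≈ -1124.5)
I(w) = -8*w²/3 (I(w) = ((w + w*(-5))*(w + w))/3 = ((w - 5*w)*(2*w))/3 = ((-4*w)*(2*w))/3 = (-8*w²)/3 = -8*w²/3)
R(l) = l² - 10*l - 8*l³/3 (R(l) = (l² + (-8*l²/3)*l) + (-5*l - 5*l) = (l² - 8*l³/3) - 10*l = l² - 10*l - 8*l³/3)
R(-43) - d = (⅓)*(-43)*(-30 - 8*(-43)² + 3*(-43)) - 1*(-2249/2) = (⅓)*(-43)*(-30 - 8*1849 - 129) + 2249/2 = (⅓)*(-43)*(-30 - 14792 - 129) + 2249/2 = (⅓)*(-43)*(-14951) + 2249/2 = 642893/3 + 2249/2 = 1292533/6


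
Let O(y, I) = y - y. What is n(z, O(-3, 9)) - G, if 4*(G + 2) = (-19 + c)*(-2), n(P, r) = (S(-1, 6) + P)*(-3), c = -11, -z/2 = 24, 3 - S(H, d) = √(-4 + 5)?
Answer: 125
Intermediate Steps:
S(H, d) = 2 (S(H, d) = 3 - √(-4 + 5) = 3 - √1 = 3 - 1*1 = 3 - 1 = 2)
O(y, I) = 0
z = -48 (z = -2*24 = -48)
n(P, r) = -6 - 3*P (n(P, r) = (2 + P)*(-3) = -6 - 3*P)
G = 13 (G = -2 + ((-19 - 11)*(-2))/4 = -2 + (-30*(-2))/4 = -2 + (¼)*60 = -2 + 15 = 13)
n(z, O(-3, 9)) - G = (-6 - 3*(-48)) - 1*13 = (-6 + 144) - 13 = 138 - 13 = 125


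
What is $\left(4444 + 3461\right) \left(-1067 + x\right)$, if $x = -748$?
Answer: $-14347575$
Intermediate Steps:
$\left(4444 + 3461\right) \left(-1067 + x\right) = \left(4444 + 3461\right) \left(-1067 - 748\right) = 7905 \left(-1815\right) = -14347575$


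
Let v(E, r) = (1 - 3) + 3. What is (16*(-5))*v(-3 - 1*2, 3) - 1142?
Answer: -1222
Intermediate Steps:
v(E, r) = 1 (v(E, r) = -2 + 3 = 1)
(16*(-5))*v(-3 - 1*2, 3) - 1142 = (16*(-5))*1 - 1142 = -80*1 - 1142 = -80 - 1142 = -1222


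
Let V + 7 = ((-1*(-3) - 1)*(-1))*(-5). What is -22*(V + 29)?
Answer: -704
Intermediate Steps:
V = 3 (V = -7 + ((-1*(-3) - 1)*(-1))*(-5) = -7 + ((3 - 1)*(-1))*(-5) = -7 + (2*(-1))*(-5) = -7 - 2*(-5) = -7 + 10 = 3)
-22*(V + 29) = -22*(3 + 29) = -22*32 = -704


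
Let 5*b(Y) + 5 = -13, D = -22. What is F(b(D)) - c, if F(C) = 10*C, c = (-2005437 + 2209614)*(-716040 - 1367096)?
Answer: 425328459036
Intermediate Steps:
c = -425328459072 (c = 204177*(-2083136) = -425328459072)
b(Y) = -18/5 (b(Y) = -1 + (1/5)*(-13) = -1 - 13/5 = -18/5)
F(b(D)) - c = 10*(-18/5) - 1*(-425328459072) = -36 + 425328459072 = 425328459036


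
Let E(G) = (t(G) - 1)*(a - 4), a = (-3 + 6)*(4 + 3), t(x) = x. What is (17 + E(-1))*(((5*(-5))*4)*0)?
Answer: 0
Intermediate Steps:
a = 21 (a = 3*7 = 21)
E(G) = -17 + 17*G (E(G) = (G - 1)*(21 - 4) = (-1 + G)*17 = -17 + 17*G)
(17 + E(-1))*(((5*(-5))*4)*0) = (17 + (-17 + 17*(-1)))*(((5*(-5))*4)*0) = (17 + (-17 - 17))*(-25*4*0) = (17 - 34)*(-100*0) = -17*0 = 0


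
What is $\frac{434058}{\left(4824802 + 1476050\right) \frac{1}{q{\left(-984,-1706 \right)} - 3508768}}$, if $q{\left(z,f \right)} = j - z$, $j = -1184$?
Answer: $- \frac{126924636012}{525071} \approx -2.4173 \cdot 10^{5}$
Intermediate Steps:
$q{\left(z,f \right)} = -1184 - z$
$\frac{434058}{\left(4824802 + 1476050\right) \frac{1}{q{\left(-984,-1706 \right)} - 3508768}} = \frac{434058}{\left(4824802 + 1476050\right) \frac{1}{\left(-1184 - -984\right) - 3508768}} = \frac{434058}{6300852 \frac{1}{\left(-1184 + 984\right) - 3508768}} = \frac{434058}{6300852 \frac{1}{-200 - 3508768}} = \frac{434058}{6300852 \frac{1}{-3508968}} = \frac{434058}{6300852 \left(- \frac{1}{3508968}\right)} = \frac{434058}{- \frac{525071}{292414}} = 434058 \left(- \frac{292414}{525071}\right) = - \frac{126924636012}{525071}$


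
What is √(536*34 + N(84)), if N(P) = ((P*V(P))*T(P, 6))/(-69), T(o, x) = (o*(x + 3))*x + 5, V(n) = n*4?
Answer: 4*I*√60809953/23 ≈ 1356.2*I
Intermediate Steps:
V(n) = 4*n
T(o, x) = 5 + o*x*(3 + x) (T(o, x) = (o*(3 + x))*x + 5 = o*x*(3 + x) + 5 = 5 + o*x*(3 + x))
N(P) = -4*P²*(5 + 54*P)/69 (N(P) = ((P*(4*P))*(5 + P*6² + 3*P*6))/(-69) = ((4*P²)*(5 + P*36 + 18*P))*(-1/69) = ((4*P²)*(5 + 36*P + 18*P))*(-1/69) = ((4*P²)*(5 + 54*P))*(-1/69) = (4*P²*(5 + 54*P))*(-1/69) = -4*P²*(5 + 54*P)/69)
√(536*34 + N(84)) = √(536*34 + (4/69)*84²*(-5 - 54*84)) = √(18224 + (4/69)*7056*(-5 - 4536)) = √(18224 + (4/69)*7056*(-4541)) = √(18224 - 42721728/23) = √(-42302576/23) = 4*I*√60809953/23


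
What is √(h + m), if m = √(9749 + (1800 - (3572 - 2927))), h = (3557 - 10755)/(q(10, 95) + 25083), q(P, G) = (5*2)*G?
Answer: √(-187385534 + 1355434178*√2726)/26033 ≈ 10.205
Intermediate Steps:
q(P, G) = 10*G
h = -7198/26033 (h = (3557 - 10755)/(10*95 + 25083) = -7198/(950 + 25083) = -7198/26033 ≈ -0.27649)
m = 2*√2726 (m = √(9749 + (1800 - 1*645)) = √(9749 + (1800 - 645)) = √(9749 + 1155) = √10904 = 2*√2726 ≈ 104.42)
√(h + m) = √(-7198/26033 + 2*√2726)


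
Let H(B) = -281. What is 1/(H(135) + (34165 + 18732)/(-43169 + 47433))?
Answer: -328/88099 ≈ -0.0037231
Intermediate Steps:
1/(H(135) + (34165 + 18732)/(-43169 + 47433)) = 1/(-281 + (34165 + 18732)/(-43169 + 47433)) = 1/(-281 + 52897/4264) = 1/(-281 + 52897*(1/4264)) = 1/(-281 + 4069/328) = 1/(-88099/328) = -328/88099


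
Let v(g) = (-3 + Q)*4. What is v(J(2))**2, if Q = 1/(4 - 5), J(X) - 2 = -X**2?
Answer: 256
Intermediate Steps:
J(X) = 2 - X**2
Q = -1 (Q = 1/(-1) = -1)
v(g) = -16 (v(g) = (-3 - 1)*4 = -4*4 = -16)
v(J(2))**2 = (-16)**2 = 256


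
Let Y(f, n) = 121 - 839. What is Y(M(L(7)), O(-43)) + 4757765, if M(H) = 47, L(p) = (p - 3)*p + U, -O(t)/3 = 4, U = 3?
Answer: 4757047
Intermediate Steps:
O(t) = -12 (O(t) = -3*4 = -12)
L(p) = 3 + p*(-3 + p) (L(p) = (p - 3)*p + 3 = (-3 + p)*p + 3 = p*(-3 + p) + 3 = 3 + p*(-3 + p))
Y(f, n) = -718
Y(M(L(7)), O(-43)) + 4757765 = -718 + 4757765 = 4757047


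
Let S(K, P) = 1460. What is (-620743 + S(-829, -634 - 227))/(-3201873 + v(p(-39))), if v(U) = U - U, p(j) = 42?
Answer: 619283/3201873 ≈ 0.19341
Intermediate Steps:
v(U) = 0
(-620743 + S(-829, -634 - 227))/(-3201873 + v(p(-39))) = (-620743 + 1460)/(-3201873 + 0) = -619283/(-3201873) = -619283*(-1/3201873) = 619283/3201873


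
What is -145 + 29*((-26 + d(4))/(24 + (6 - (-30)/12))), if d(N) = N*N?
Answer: -2001/13 ≈ -153.92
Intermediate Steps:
d(N) = N**2
-145 + 29*((-26 + d(4))/(24 + (6 - (-30)/12))) = -145 + 29*((-26 + 4**2)/(24 + (6 - (-30)/12))) = -145 + 29*((-26 + 16)/(24 + (6 - (-30)/12))) = -145 + 29*(-10/(24 + (6 - 1*(-5/2)))) = -145 + 29*(-10/(24 + (6 + 5/2))) = -145 + 29*(-10/(24 + 17/2)) = -145 + 29*(-10/65/2) = -145 + 29*(-10*2/65) = -145 + 29*(-4/13) = -145 - 116/13 = -2001/13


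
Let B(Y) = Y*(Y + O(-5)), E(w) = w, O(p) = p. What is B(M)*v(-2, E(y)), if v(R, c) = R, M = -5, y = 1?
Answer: -100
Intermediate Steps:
B(Y) = Y*(-5 + Y) (B(Y) = Y*(Y - 5) = Y*(-5 + Y))
B(M)*v(-2, E(y)) = -5*(-5 - 5)*(-2) = -5*(-10)*(-2) = 50*(-2) = -100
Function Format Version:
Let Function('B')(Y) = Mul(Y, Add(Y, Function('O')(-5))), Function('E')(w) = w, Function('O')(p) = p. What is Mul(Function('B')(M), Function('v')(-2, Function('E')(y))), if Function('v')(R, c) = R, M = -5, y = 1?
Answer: -100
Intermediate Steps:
Function('B')(Y) = Mul(Y, Add(-5, Y)) (Function('B')(Y) = Mul(Y, Add(Y, -5)) = Mul(Y, Add(-5, Y)))
Mul(Function('B')(M), Function('v')(-2, Function('E')(y))) = Mul(Mul(-5, Add(-5, -5)), -2) = Mul(Mul(-5, -10), -2) = Mul(50, -2) = -100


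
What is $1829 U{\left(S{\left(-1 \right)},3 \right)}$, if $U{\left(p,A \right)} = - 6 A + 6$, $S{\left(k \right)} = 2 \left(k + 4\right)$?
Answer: $-21948$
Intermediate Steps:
$S{\left(k \right)} = 8 + 2 k$ ($S{\left(k \right)} = 2 \left(4 + k\right) = 8 + 2 k$)
$U{\left(p,A \right)} = 6 - 6 A$
$1829 U{\left(S{\left(-1 \right)},3 \right)} = 1829 \left(6 - 18\right) = 1829 \left(-12\right) = -21948$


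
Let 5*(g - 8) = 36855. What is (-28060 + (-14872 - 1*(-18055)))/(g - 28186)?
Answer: 24877/20807 ≈ 1.1956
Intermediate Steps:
g = 7379 (g = 8 + (1/5)*36855 = 8 + 7371 = 7379)
(-28060 + (-14872 - 1*(-18055)))/(g - 28186) = (-28060 + (-14872 - 1*(-18055)))/(7379 - 28186) = (-28060 + (-14872 + 18055))/(-20807) = (-28060 + 3183)*(-1/20807) = -24877*(-1/20807) = 24877/20807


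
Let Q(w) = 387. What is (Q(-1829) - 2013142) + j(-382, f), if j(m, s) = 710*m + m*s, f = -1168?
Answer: -1837799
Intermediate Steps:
(Q(-1829) - 2013142) + j(-382, f) = (387 - 2013142) - 382*(710 - 1168) = -2012755 - 382*(-458) = -2012755 + 174956 = -1837799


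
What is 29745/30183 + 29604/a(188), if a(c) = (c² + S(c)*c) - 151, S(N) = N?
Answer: 997220199/709672757 ≈ 1.4052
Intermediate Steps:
a(c) = -151 + 2*c² (a(c) = (c² + c*c) - 151 = (c² + c²) - 151 = 2*c² - 151 = -151 + 2*c²)
29745/30183 + 29604/a(188) = 29745/30183 + 29604/(-151 + 2*188²) = 29745*(1/30183) + 29604/(-151 + 2*35344) = 9915/10061 + 29604/(-151 + 70688) = 9915/10061 + 29604/70537 = 997220199/709672757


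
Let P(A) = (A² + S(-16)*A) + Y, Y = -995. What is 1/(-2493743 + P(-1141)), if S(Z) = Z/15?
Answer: -15/17874599 ≈ -8.3918e-7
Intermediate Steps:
S(Z) = Z/15 (S(Z) = Z*(1/15) = Z/15)
P(A) = -995 + A² - 16*A/15 (P(A) = (A² + ((1/15)*(-16))*A) - 995 = (A² - 16*A/15) - 995 = -995 + A² - 16*A/15)
1/(-2493743 + P(-1141)) = 1/(-2493743 + (-995 + (-1141)² - 16/15*(-1141))) = 1/(-2493743 + (-995 + 1301881 + 18256/15)) = 1/(-2493743 + 19531546/15) = 1/(-17874599/15) = -15/17874599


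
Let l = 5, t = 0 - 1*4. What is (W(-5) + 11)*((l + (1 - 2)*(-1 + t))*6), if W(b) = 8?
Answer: 1140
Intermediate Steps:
t = -4 (t = 0 - 4 = -4)
(W(-5) + 11)*((l + (1 - 2)*(-1 + t))*6) = (8 + 11)*((5 + (1 - 2)*(-1 - 4))*6) = 19*((5 - 1*(-5))*6) = 19*((5 + 5)*6) = 19*(10*6) = 19*60 = 1140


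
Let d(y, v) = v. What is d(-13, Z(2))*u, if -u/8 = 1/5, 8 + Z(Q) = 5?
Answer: 24/5 ≈ 4.8000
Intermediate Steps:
Z(Q) = -3 (Z(Q) = -8 + 5 = -3)
u = -8/5 ≈ -1.6000
d(-13, Z(2))*u = -3*(-8/5) = 24/5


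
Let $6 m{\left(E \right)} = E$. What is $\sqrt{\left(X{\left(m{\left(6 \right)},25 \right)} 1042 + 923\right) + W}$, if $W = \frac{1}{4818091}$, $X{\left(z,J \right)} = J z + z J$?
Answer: $\frac{\sqrt{1230875968892049554}}{4818091} \approx 230.27$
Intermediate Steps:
$m{\left(E \right)} = \frac{E}{6}$
$X{\left(z,J \right)} = 2 J z$ ($X{\left(z,J \right)} = J z + J z = 2 J z$)
$W = \frac{1}{4818091} \approx 2.0755 \cdot 10^{-7}$
$\sqrt{\left(X{\left(m{\left(6 \right)},25 \right)} 1042 + 923\right) + W} = \sqrt{\left(2 \cdot 25 \cdot \frac{1}{6} \cdot 6 \cdot 1042 + 923\right) + \frac{1}{4818091}} = \sqrt{\left(2 \cdot 25 \cdot 1 \cdot 1042 + 923\right) + \frac{1}{4818091}} = \sqrt{\left(50 \cdot 1042 + 923\right) + \frac{1}{4818091}} = \sqrt{\left(52100 + 923\right) + \frac{1}{4818091}} = \sqrt{53023 + \frac{1}{4818091}} = \sqrt{\frac{255469639094}{4818091}} = \frac{\sqrt{1230875968892049554}}{4818091}$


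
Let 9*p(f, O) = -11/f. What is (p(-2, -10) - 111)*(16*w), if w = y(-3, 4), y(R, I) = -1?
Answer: 15896/9 ≈ 1766.2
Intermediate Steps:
p(f, O) = -11/(9*f) (p(f, O) = (-11/f)/9 = -11/(9*f))
w = -1
(p(-2, -10) - 111)*(16*w) = (-11/9/(-2) - 111)*(16*(-1)) = (-11/9*(-½) - 111)*(-16) = (11/18 - 111)*(-16) = -1987/18*(-16) = 15896/9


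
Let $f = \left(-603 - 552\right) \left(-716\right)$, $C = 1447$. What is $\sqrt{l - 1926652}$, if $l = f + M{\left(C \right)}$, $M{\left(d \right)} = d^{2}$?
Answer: $\sqrt{994137} \approx 997.06$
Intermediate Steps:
$f = 826980$ ($f = \left(-1155\right) \left(-716\right) = 826980$)
$l = 2920789$ ($l = 826980 + 1447^{2} = 826980 + 2093809 = 2920789$)
$\sqrt{l - 1926652} = \sqrt{2920789 - 1926652} = \sqrt{994137}$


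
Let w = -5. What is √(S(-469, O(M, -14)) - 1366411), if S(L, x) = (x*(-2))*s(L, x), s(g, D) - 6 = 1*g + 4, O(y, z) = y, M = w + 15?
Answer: I*√1357231 ≈ 1165.0*I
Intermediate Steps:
M = 10 (M = -5 + 15 = 10)
s(g, D) = 10 + g (s(g, D) = 6 + (1*g + 4) = 6 + (g + 4) = 6 + (4 + g) = 10 + g)
S(L, x) = -2*x*(10 + L) (S(L, x) = (x*(-2))*(10 + L) = (-2*x)*(10 + L) = -2*x*(10 + L))
√(S(-469, O(M, -14)) - 1366411) = √(-2*10*(10 - 469) - 1366411) = √(-2*10*(-459) - 1366411) = √(9180 - 1366411) = √(-1357231) = I*√1357231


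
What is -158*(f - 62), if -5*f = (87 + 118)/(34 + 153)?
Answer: 1838330/187 ≈ 9830.6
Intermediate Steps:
f = -41/187 (f = -(87 + 118)/(5*(34 + 153)) = -41/187 ≈ -0.21925)
-158*(f - 62) = -158*(-41/187 - 62) = -158*(-11635/187) = 1838330/187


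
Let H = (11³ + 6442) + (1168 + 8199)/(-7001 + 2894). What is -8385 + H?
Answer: -2522851/4107 ≈ -614.28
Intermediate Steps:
H = 31914344/4107 (H = (1331 + 6442) + 9367/(-4107) = 7773 + 9367*(-1/4107) = 7773 - 9367/4107 = 31914344/4107 ≈ 7770.7)
-8385 + H = -8385 + 31914344/4107 = -2522851/4107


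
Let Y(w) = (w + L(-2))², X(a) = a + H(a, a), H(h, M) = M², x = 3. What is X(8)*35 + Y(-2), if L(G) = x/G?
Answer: 10129/4 ≈ 2532.3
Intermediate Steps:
L(G) = 3/G
X(a) = a + a²
Y(w) = (-3/2 + w)² (Y(w) = (w + 3/(-2))² = (w + 3*(-½))² = (w - 3/2)² = (-3/2 + w)²)
X(8)*35 + Y(-2) = (8*(1 + 8))*35 + (-3 + 2*(-2))²/4 = (8*9)*35 + (-3 - 4)²/4 = 72*35 + (¼)*(-7)² = 2520 + (¼)*49 = 2520 + 49/4 = 10129/4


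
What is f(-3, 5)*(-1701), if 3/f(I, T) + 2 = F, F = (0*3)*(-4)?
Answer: 5103/2 ≈ 2551.5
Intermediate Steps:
F = 0 (F = 0*(-4) = 0)
f(I, T) = -3/2 (f(I, T) = 3/(-2 + 0) = 3/(-2) = 3*(-½) = -3/2)
f(-3, 5)*(-1701) = -3/2*(-1701) = 5103/2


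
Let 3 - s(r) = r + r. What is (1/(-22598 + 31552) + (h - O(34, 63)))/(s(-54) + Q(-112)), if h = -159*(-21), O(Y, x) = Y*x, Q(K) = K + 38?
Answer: 10717939/331298 ≈ 32.351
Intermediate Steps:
s(r) = 3 - 2*r (s(r) = 3 - (r + r) = 3 - 2*r)
Q(K) = 38 + K
h = 3339
(1/(-22598 + 31552) + (h - O(34, 63)))/(s(-54) + Q(-112)) = (1/(-22598 + 31552) + (3339 - 34*63))/((3 - 2*(-54)) + (38 - 112)) = (1/8954 + (3339 - 1*2142))/((3 + 108) - 74) = (1/8954 + (3339 - 2142))/(111 - 74) = (1/8954 + 1197)/37 = (10717939/8954)*(1/37) = 10717939/331298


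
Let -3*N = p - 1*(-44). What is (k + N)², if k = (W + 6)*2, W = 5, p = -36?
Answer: 3364/9 ≈ 373.78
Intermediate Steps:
k = 22 (k = (5 + 6)*2 = 11*2 = 22)
N = -8/3 (N = -(-36 - 1*(-44))/3 = -(-36 + 44)/3 = -⅓*8 = -8/3 ≈ -2.6667)
(k + N)² = (22 - 8/3)² = (58/3)² = 3364/9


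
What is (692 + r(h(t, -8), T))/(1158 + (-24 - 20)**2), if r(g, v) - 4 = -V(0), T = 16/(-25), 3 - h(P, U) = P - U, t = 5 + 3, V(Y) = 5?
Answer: 691/3094 ≈ 0.22334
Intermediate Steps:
t = 8
h(P, U) = 3 + U - P (h(P, U) = 3 - (P - U) = 3 + (U - P) = 3 + U - P)
T = -16/25 (T = 16*(-1/25) = -16/25 ≈ -0.64000)
r(g, v) = -1 (r(g, v) = 4 - 1*5 = 4 - 5 = -1)
(692 + r(h(t, -8), T))/(1158 + (-24 - 20)**2) = (692 - 1)/(1158 + (-24 - 20)**2) = 691/(1158 + (-44)**2) = 691/(1158 + 1936) = 691/3094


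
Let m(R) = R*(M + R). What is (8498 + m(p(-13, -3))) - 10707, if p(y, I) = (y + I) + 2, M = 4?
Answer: -2069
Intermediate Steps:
p(y, I) = 2 + I + y (p(y, I) = (I + y) + 2 = 2 + I + y)
m(R) = R*(4 + R)
(8498 + m(p(-13, -3))) - 10707 = (8498 + (2 - 3 - 13)*(4 + (2 - 3 - 13))) - 10707 = (8498 - 14*(4 - 14)) - 10707 = (8498 - 14*(-10)) - 10707 = (8498 + 140) - 10707 = 8638 - 10707 = -2069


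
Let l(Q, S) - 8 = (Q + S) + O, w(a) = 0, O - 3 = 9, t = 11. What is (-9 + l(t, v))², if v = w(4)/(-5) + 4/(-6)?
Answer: 4096/9 ≈ 455.11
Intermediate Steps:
O = 12 (O = 3 + 9 = 12)
v = -⅔ (v = 0/(-5) + 4/(-6) = 0*(-⅕) + 4*(-⅙) = 0 - ⅔ = -⅔ ≈ -0.66667)
l(Q, S) = 20 + Q + S (l(Q, S) = 8 + ((Q + S) + 12) = 8 + (12 + Q + S) = 20 + Q + S)
(-9 + l(t, v))² = (-9 + (20 + 11 - ⅔))² = (-9 + 91/3)² = (64/3)² = 4096/9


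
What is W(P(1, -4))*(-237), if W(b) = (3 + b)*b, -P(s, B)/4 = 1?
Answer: -948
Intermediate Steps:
P(s, B) = -4 (P(s, B) = -4*1 = -4)
W(b) = b*(3 + b)
W(P(1, -4))*(-237) = -4*(3 - 4)*(-237) = -4*(-1)*(-237) = 4*(-237) = -948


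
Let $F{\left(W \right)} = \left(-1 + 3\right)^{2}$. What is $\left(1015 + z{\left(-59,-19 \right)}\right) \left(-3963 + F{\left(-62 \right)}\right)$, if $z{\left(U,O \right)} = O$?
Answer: $-3943164$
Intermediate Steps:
$F{\left(W \right)} = 4$ ($F{\left(W \right)} = 2^{2} = 4$)
$\left(1015 + z{\left(-59,-19 \right)}\right) \left(-3963 + F{\left(-62 \right)}\right) = \left(1015 - 19\right) \left(-3963 + 4\right) = 996 \left(-3959\right) = -3943164$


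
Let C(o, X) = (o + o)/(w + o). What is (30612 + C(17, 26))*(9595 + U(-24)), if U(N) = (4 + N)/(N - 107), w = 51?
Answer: 76957682125/262 ≈ 2.9373e+8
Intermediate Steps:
U(N) = (4 + N)/(-107 + N)
C(o, X) = 2*o/(51 + o) (C(o, X) = (o + o)/(51 + o) = (2*o)/(51 + o) = 2*o/(51 + o))
(30612 + C(17, 26))*(9595 + U(-24)) = (30612 + 2*17/(51 + 17))*(9595 + (4 - 24)/(-107 - 24)) = (30612 + 2*17/68)*(9595 - 20/(-131)) = (30612 + 2*17*(1/68))*(9595 - 1/131*(-20)) = (30612 + ½)*(9595 + 20/131) = (61225/2)*(1256965/131) = 76957682125/262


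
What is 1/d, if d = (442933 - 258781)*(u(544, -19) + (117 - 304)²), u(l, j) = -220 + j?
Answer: 1/6395598960 ≈ 1.5636e-10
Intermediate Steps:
d = 6395598960 (d = (442933 - 258781)*((-220 - 19) + (117 - 304)²) = 184152*(-239 + (-187)²) = 184152*(-239 + 34969) = 184152*34730 = 6395598960)
1/d = 1/6395598960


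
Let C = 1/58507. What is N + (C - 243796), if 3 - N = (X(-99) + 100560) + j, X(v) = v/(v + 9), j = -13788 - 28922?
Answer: -176482913577/585070 ≈ -3.0164e+5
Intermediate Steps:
C = 1/58507 ≈ 1.7092e-5
j = -42710
X(v) = v/(9 + v)
N = -578481/10 (N = 3 - ((-99/(9 - 99) + 100560) - 42710) = 3 - ((-99/(-90) + 100560) - 42710) = 3 - ((-99*(-1/90) + 100560) - 42710) = 3 - ((11/10 + 100560) - 42710) = 3 - (1005611/10 - 42710) = 3 - 1*578511/10 = 3 - 578511/10 = -578481/10 ≈ -57848.)
N + (C - 243796) = -578481/10 + (1/58507 - 243796) = -578481/10 - 14263772571/58507 = -176482913577/585070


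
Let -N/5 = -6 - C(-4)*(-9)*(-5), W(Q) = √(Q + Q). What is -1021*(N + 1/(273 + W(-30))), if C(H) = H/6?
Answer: 3046121849/24863 + 2042*I*√15/74589 ≈ 1.2252e+5 + 0.10603*I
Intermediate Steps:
C(H) = H/6 (C(H) = H*(⅙) = H/6)
W(Q) = √2*√Q (W(Q) = √(2*Q) = √2*√Q)
N = -120 (N = -5*(-6 - ((⅙)*(-4))*(-9)*(-5)) = -5*(-6 - (-⅔*(-9))*(-5)) = -5*(-6 - 6*(-5)) = -5*(-6 - 1*(-30)) = -5*(-6 + 30) = -5*24 = -120)
-1021*(N + 1/(273 + W(-30))) = -1021*(-120 + 1/(273 + √2*√(-30))) = -1021*(-120 + 1/(273 + √2*(I*√30))) = -1021*(-120 + 1/(273 + 2*I*√15)) = 122520 - 1021/(273 + 2*I*√15)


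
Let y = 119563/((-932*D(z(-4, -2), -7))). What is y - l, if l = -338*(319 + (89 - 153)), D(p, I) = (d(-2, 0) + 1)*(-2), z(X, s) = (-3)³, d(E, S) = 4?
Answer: 803410363/9320 ≈ 86203.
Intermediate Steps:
z(X, s) = -27
D(p, I) = -10 (D(p, I) = (4 + 1)*(-2) = 5*(-2) = -10)
l = -86190 (l = -338*(319 - 64) = -338*255 = -86190)
y = 119563/9320 (y = 119563/((-932*(-10))) = 119563/9320 ≈ 12.829)
y - l = 119563/9320 - 1*(-86190) = 119563/9320 + 86190 = 803410363/9320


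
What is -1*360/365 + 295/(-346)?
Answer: -46447/25258 ≈ -1.8389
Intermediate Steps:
-1*360/365 + 295/(-346) = -360*1/365 + 295*(-1/346) = -72/73 - 295/346 = -46447/25258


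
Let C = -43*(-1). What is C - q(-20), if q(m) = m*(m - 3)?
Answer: -417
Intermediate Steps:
q(m) = m*(-3 + m)
C = 43
C - q(-20) = 43 - (-20)*(-3 - 20) = 43 - (-20)*(-23) = 43 - 1*460 = 43 - 460 = -417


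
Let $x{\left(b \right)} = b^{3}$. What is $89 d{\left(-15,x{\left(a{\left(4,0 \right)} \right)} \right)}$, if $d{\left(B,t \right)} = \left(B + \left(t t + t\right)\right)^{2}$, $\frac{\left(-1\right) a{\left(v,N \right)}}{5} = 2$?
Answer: $88819421690025$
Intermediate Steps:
$a{\left(v,N \right)} = -10$ ($a{\left(v,N \right)} = \left(-5\right) 2 = -10$)
$d{\left(B,t \right)} = \left(B + t + t^{2}\right)^{2}$ ($d{\left(B,t \right)} = \left(B + \left(t^{2} + t\right)\right)^{2} = \left(B + \left(t + t^{2}\right)\right)^{2} = \left(B + t + t^{2}\right)^{2}$)
$89 d{\left(-15,x{\left(a{\left(4,0 \right)} \right)} \right)} = 89 \left(-15 + \left(-10\right)^{3} + \left(\left(-10\right)^{3}\right)^{2}\right)^{2} = 89 \left(-15 - 1000 + \left(-1000\right)^{2}\right)^{2} = 89 \left(-15 - 1000 + 1000000\right)^{2} = 89 \cdot 998985^{2} = 89 \cdot 997971030225 = 88819421690025$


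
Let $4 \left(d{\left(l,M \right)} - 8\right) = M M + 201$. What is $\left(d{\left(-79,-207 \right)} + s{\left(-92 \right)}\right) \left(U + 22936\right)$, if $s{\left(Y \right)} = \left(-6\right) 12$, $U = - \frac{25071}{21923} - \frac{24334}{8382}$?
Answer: $\frac{2049221476923671}{8352663} \approx 2.4534 \cdot 10^{8}$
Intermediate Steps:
$U = - \frac{33800882}{8352663}$ ($U = \left(-25071\right) \frac{1}{21923} - \frac{12167}{4191} = - \frac{25071}{21923} - \frac{12167}{4191} = - \frac{33800882}{8352663} \approx -4.0467$)
$d{\left(l,M \right)} = \frac{233}{4} + \frac{M^{2}}{4}$ ($d{\left(l,M \right)} = 8 + \frac{M M + 201}{4} = 8 + \frac{M^{2} + 201}{4} = 8 + \frac{201 + M^{2}}{4} = 8 + \left(\frac{201}{4} + \frac{M^{2}}{4}\right) = \frac{233}{4} + \frac{M^{2}}{4}$)
$s{\left(Y \right)} = -72$
$\left(d{\left(-79,-207 \right)} + s{\left(-92 \right)}\right) \left(U + 22936\right) = \left(\left(\frac{233}{4} + \frac{\left(-207\right)^{2}}{4}\right) - 72\right) \left(- \frac{33800882}{8352663} + 22936\right) = \left(\left(\frac{233}{4} + \frac{1}{4} \cdot 42849\right) - 72\right) \frac{191542877686}{8352663} = \left(\left(\frac{233}{4} + \frac{42849}{4}\right) - 72\right) \frac{191542877686}{8352663} = \left(\frac{21541}{2} - 72\right) \frac{191542877686}{8352663} = \frac{21397}{2} \cdot \frac{191542877686}{8352663} = \frac{2049221476923671}{8352663}$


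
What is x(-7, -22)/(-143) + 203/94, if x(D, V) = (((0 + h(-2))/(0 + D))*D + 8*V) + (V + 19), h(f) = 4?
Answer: 45479/13442 ≈ 3.3834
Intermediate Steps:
x(D, V) = 23 + 9*V (x(D, V) = (((0 + 4)/(0 + D))*D + 8*V) + (V + 19) = ((4/D)*D + 8*V) + (19 + V) = (4 + 8*V) + (19 + V) = 23 + 9*V)
x(-7, -22)/(-143) + 203/94 = (23 + 9*(-22))/(-143) + 203/94 = (23 - 198)*(-1/143) + 203*(1/94) = -175*(-1/143) + 203/94 = 175/143 + 203/94 = 45479/13442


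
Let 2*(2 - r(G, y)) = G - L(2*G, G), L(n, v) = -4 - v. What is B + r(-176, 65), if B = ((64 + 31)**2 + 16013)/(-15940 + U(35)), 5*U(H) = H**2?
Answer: 2737282/15695 ≈ 174.40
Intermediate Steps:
r(G, y) = -G (r(G, y) = 2 - (G - (-4 - G))/2 = 2 - (G + (4 + G))/2 = 2 - (4 + 2*G)/2 = 2 + (-2 - G) = -G)
U(H) = H**2/5
B = -25038/15695 (B = ((64 + 31)**2 + 16013)/(-15940 + (1/5)*35**2) = (95**2 + 16013)/(-15940 + (1/5)*1225) = (9025 + 16013)/(-15940 + 245) = 25038/(-15695) = 25038*(-1/15695) = -25038/15695 ≈ -1.5953)
B + r(-176, 65) = -25038/15695 - 1*(-176) = -25038/15695 + 176 = 2737282/15695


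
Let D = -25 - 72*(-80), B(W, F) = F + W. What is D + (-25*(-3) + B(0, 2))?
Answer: 5812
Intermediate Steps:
D = 5735 (D = -25 + 5760 = 5735)
D + (-25*(-3) + B(0, 2)) = 5735 + (-25*(-3) + (2 + 0)) = 5735 + (75 + 2) = 5735 + 77 = 5812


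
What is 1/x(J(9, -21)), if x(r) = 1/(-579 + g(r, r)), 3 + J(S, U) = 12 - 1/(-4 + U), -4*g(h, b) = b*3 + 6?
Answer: -14682/25 ≈ -587.28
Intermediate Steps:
g(h, b) = -3/2 - 3*b/4 (g(h, b) = -(b*3 + 6)/4 = -(3*b + 6)/4 = -(6 + 3*b)/4 = -3/2 - 3*b/4)
J(S, U) = 9 - 1/(-4 + U) (J(S, U) = -3 + (12 - 1/(-4 + U)) = 9 - 1/(-4 + U))
x(r) = 1/(-1161/2 - 3*r/4) (x(r) = 1/(-579 + (-3/2 - 3*r/4)) = 1/(-1161/2 - 3*r/4))
1/x(J(9, -21)) = 1/(-4/(2322 + 3*((-37 + 9*(-21))/(-4 - 21)))) = 1/(-4/(2322 + 3*((-37 - 189)/(-25)))) = 1/(-4/(2322 + 3*(-1/25*(-226)))) = 1/(-4/(2322 + 3*(226/25))) = 1/(-4/(2322 + 678/25)) = 1/(-4/58728/25) = 1/(-4*25/58728) = 1/(-25/14682) = -14682/25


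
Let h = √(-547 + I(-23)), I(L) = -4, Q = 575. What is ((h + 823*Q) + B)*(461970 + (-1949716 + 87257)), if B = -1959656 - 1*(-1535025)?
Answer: -68055362466 - 1400489*I*√551 ≈ -6.8055e+10 - 3.2874e+7*I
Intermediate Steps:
B = -424631 (B = -1959656 + 1535025 = -424631)
h = I*√551 (h = √(-547 - 4) = √(-551) = I*√551 ≈ 23.473*I)
((h + 823*Q) + B)*(461970 + (-1949716 + 87257)) = ((I*√551 + 823*575) - 424631)*(461970 + (-1949716 + 87257)) = ((I*√551 + 473225) - 424631)*(461970 - 1862459) = ((473225 + I*√551) - 424631)*(-1400489) = (48594 + I*√551)*(-1400489) = -68055362466 - 1400489*I*√551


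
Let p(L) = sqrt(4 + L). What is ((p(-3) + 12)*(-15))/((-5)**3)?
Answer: 39/25 ≈ 1.5600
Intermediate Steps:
((p(-3) + 12)*(-15))/((-5)**3) = ((sqrt(4 - 3) + 12)*(-15))/((-5)**3) = ((sqrt(1) + 12)*(-15))/(-125) = ((1 + 12)*(-15))*(-1/125) = (13*(-15))*(-1/125) = -195*(-1/125) = 39/25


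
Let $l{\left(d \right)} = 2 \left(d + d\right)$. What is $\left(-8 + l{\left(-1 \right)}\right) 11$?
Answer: $-132$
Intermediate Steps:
$l{\left(d \right)} = 4 d$ ($l{\left(d \right)} = 2 \cdot 2 d = 4 d$)
$\left(-8 + l{\left(-1 \right)}\right) 11 = \left(-8 + 4 \left(-1\right)\right) 11 = \left(-8 - 4\right) 11 = \left(-12\right) 11 = -132$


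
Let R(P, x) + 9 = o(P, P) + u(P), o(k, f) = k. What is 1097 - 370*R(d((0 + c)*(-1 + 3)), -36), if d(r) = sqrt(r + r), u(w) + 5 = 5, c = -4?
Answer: 4427 - 1480*I ≈ 4427.0 - 1480.0*I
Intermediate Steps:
u(w) = 0 (u(w) = -5 + 5 = 0)
d(r) = sqrt(2)*sqrt(r) (d(r) = sqrt(2*r) = sqrt(2)*sqrt(r))
R(P, x) = -9 + P (R(P, x) = -9 + (P + 0) = -9 + P)
1097 - 370*R(d((0 + c)*(-1 + 3)), -36) = 1097 - 370*(-9 + sqrt(2)*sqrt((0 - 4)*(-1 + 3))) = 1097 - 370*(-9 + sqrt(2)*sqrt(-4*2)) = 1097 - 370*(-9 + sqrt(2)*sqrt(-8)) = 1097 - 370*(-9 + sqrt(2)*(2*I*sqrt(2))) = 1097 - 370*(-9 + 4*I) = 1097 + (3330 - 1480*I) = 4427 - 1480*I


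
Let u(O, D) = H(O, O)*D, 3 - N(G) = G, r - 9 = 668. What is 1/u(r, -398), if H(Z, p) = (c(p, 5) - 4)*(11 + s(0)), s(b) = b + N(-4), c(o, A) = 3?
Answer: 1/7164 ≈ 0.00013959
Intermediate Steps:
r = 677 (r = 9 + 668 = 677)
N(G) = 3 - G
s(b) = 7 + b (s(b) = b + (3 - 1*(-4)) = b + (3 + 4) = b + 7 = 7 + b)
H(Z, p) = -18 (H(Z, p) = (3 - 4)*(11 + (7 + 0)) = -(11 + 7) = -1*18 = -18)
u(O, D) = -18*D
1/u(r, -398) = 1/(-18*(-398)) = 1/7164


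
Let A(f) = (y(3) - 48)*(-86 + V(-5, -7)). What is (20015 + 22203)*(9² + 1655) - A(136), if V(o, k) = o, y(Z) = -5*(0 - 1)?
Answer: 73286535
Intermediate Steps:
y(Z) = 5 (y(Z) = -5*(-1) = 5)
A(f) = 3913 (A(f) = (5 - 48)*(-86 - 5) = -43*(-91) = 3913)
(20015 + 22203)*(9² + 1655) - A(136) = (20015 + 22203)*(9² + 1655) - 1*3913 = 42218*(81 + 1655) - 3913 = 42218*1736 - 3913 = 73290448 - 3913 = 73286535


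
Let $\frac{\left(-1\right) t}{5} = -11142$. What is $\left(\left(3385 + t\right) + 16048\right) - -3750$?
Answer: $78893$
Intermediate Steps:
$t = 55710$ ($t = \left(-5\right) \left(-11142\right) = 55710$)
$\left(\left(3385 + t\right) + 16048\right) - -3750 = \left(\left(3385 + 55710\right) + 16048\right) - -3750 = \left(59095 + 16048\right) + 3750 = 75143 + 3750 = 78893$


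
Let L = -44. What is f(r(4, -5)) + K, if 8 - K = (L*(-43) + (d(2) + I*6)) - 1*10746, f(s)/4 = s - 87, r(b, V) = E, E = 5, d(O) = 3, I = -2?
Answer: 8543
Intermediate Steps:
r(b, V) = 5
f(s) = -348 + 4*s (f(s) = 4*(s - 87) = 4*(-87 + s) = -348 + 4*s)
K = 8871 (K = 8 - ((-44*(-43) + (3 - 2*6)) - 1*10746) = 8 - ((1892 + (3 - 12)) - 10746) = 8 - ((1892 - 9) - 10746) = 8 - (1883 - 10746) = 8 - 1*(-8863) = 8 + 8863 = 8871)
f(r(4, -5)) + K = (-348 + 4*5) + 8871 = (-348 + 20) + 8871 = -328 + 8871 = 8543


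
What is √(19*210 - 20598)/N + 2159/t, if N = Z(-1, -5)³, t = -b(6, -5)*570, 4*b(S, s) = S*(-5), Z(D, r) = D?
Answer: 2159/4275 - 4*I*√1038 ≈ 0.50503 - 128.87*I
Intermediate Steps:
b(S, s) = -5*S/4 (b(S, s) = (S*(-5))/4 = (-5*S)/4 = -5*S/4)
t = 4275 (t = -(-5)*6/4*570 = -1*(-15/2)*570 = (15/2)*570 = 4275)
N = -1 (N = (-1)³ = -1)
√(19*210 - 20598)/N + 2159/t = √(19*210 - 20598)/(-1) + 2159/4275 = √(3990 - 20598)*(-1) + 2159*(1/4275) = √(-16608)*(-1) + 2159/4275 = (4*I*√1038)*(-1) + 2159/4275 = -4*I*√1038 + 2159/4275 = 2159/4275 - 4*I*√1038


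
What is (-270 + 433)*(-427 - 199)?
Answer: -102038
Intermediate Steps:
(-270 + 433)*(-427 - 199) = 163*(-626) = -102038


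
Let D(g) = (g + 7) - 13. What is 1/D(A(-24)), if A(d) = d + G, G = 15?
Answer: -1/15 ≈ -0.066667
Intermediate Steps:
A(d) = 15 + d (A(d) = d + 15 = 15 + d)
D(g) = -6 + g (D(g) = (7 + g) - 13 = -6 + g)
1/D(A(-24)) = 1/(-6 + (15 - 24)) = 1/(-6 - 9) = 1/(-15) = -1/15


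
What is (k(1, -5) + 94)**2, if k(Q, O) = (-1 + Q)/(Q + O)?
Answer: 8836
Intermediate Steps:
k(Q, O) = (-1 + Q)/(O + Q)
(k(1, -5) + 94)**2 = ((-1 + 1)/(-5 + 1) + 94)**2 = (0/(-4) + 94)**2 = (-1/4*0 + 94)**2 = (0 + 94)**2 = 94**2 = 8836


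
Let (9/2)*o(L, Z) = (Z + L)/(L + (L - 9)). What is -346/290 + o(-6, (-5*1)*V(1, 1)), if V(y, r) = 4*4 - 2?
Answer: -10657/27405 ≈ -0.38887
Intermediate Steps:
V(y, r) = 14 (V(y, r) = 16 - 2 = 14)
o(L, Z) = 2*(L + Z)/(9*(-9 + 2*L)) (o(L, Z) = 2*((Z + L)/(L + (L - 9)))/9 = 2*((L + Z)/(L + (-9 + L)))/9 = 2*((L + Z)/(-9 + 2*L))/9 = 2*(L + Z)/(9*(-9 + 2*L)))
-346/290 + o(-6, (-5*1)*V(1, 1)) = -346/290 + 2*(-6 - 5*1*14)/(9*(-9 + 2*(-6))) = (1/290)*(-346) + 2*(-6 - 5*14)/(9*(-9 - 12)) = -173/145 + (2/9)*(-6 - 70)/(-21) = -173/145 + (2/9)*(-1/21)*(-76) = -173/145 + 152/189 = -10657/27405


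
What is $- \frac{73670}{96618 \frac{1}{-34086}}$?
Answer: $\frac{418519270}{16103} \approx 25990.0$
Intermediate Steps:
$- \frac{73670}{96618 \frac{1}{-34086}} = - \frac{73670}{96618 \left(- \frac{1}{34086}\right)} = - \frac{73670}{- \frac{16103}{5681}} = \left(-73670\right) \left(- \frac{5681}{16103}\right) = \frac{418519270}{16103}$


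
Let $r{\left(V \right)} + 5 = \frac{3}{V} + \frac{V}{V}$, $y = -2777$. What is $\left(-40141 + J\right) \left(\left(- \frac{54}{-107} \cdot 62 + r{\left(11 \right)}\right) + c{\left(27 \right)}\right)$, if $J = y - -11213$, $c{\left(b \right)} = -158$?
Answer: $\frac{4867510125}{1177} \approx 4.1355 \cdot 10^{6}$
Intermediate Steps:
$J = 8436$ ($J = -2777 - -11213 = -2777 + 11213 = 8436$)
$r{\left(V \right)} = -4 + \frac{3}{V}$ ($r{\left(V \right)} = -5 + \left(\frac{3}{V} + \frac{V}{V}\right) = -5 + \left(\frac{3}{V} + 1\right) = -5 + \left(1 + \frac{3}{V}\right) = -4 + \frac{3}{V}$)
$\left(-40141 + J\right) \left(\left(- \frac{54}{-107} \cdot 62 + r{\left(11 \right)}\right) + c{\left(27 \right)}\right) = \left(-40141 + 8436\right) \left(\left(- \frac{54}{-107} \cdot 62 - \left(4 - \frac{3}{11}\right)\right) - 158\right) = - 31705 \left(\left(\left(-54\right) \left(- \frac{1}{107}\right) 62 + \left(-4 + 3 \cdot \frac{1}{11}\right)\right) - 158\right) = - 31705 \left(\left(\frac{54}{107} \cdot 62 + \left(-4 + \frac{3}{11}\right)\right) - 158\right) = - 31705 \left(\left(\frac{3348}{107} - \frac{41}{11}\right) - 158\right) = - 31705 \left(\frac{32441}{1177} - 158\right) = \left(-31705\right) \left(- \frac{153525}{1177}\right) = \frac{4867510125}{1177}$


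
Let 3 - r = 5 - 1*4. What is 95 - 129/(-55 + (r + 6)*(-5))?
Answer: 9154/95 ≈ 96.358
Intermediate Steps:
r = 2 (r = 3 - (5 - 1*4) = 3 - (5 - 4) = 3 - 1*1 = 3 - 1 = 2)
95 - 129/(-55 + (r + 6)*(-5)) = 95 - 129/(-55 + (2 + 6)*(-5)) = 95 - 129/(-55 + 8*(-5)) = 95 - 129/(-55 - 40) = 95 - 129/(-95) = 95 - 129*(-1/95) = 95 + 129/95 = 9154/95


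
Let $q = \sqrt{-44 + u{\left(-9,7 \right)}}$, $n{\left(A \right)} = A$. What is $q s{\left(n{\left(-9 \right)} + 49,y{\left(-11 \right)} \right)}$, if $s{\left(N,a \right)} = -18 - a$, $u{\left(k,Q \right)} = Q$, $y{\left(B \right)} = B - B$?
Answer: $- 18 i \sqrt{37} \approx - 109.49 i$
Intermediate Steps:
$y{\left(B \right)} = 0$
$q = i \sqrt{37}$ ($q = \sqrt{-44 + 7} = \sqrt{-37} = i \sqrt{37} \approx 6.0828 i$)
$q s{\left(n{\left(-9 \right)} + 49,y{\left(-11 \right)} \right)} = i \sqrt{37} \left(-18 - 0\right) = i \sqrt{37} \left(-18 + 0\right) = i \sqrt{37} \left(-18\right) = - 18 i \sqrt{37}$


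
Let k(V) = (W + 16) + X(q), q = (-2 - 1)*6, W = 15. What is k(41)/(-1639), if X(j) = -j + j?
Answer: -31/1639 ≈ -0.018914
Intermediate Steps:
q = -18 (q = -3*6 = -18)
X(j) = 0
k(V) = 31 (k(V) = (15 + 16) + 0 = 31 + 0 = 31)
k(41)/(-1639) = 31/(-1639) = 31*(-1/1639) = -31/1639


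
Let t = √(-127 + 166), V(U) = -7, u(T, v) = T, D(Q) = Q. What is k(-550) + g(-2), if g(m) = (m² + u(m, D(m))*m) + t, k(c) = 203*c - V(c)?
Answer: -111635 + √39 ≈ -1.1163e+5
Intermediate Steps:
t = √39 ≈ 6.2450
k(c) = 7 + 203*c (k(c) = 203*c - 1*(-7) = 203*c + 7 = 7 + 203*c)
g(m) = √39 + 2*m² (g(m) = (m² + m*m) + √39 = (m² + m²) + √39 = 2*m² + √39 = √39 + 2*m²)
k(-550) + g(-2) = (7 + 203*(-550)) + (√39 + 2*(-2)²) = (7 - 111650) + (√39 + 2*4) = -111643 + (√39 + 8) = -111643 + (8 + √39) = -111635 + √39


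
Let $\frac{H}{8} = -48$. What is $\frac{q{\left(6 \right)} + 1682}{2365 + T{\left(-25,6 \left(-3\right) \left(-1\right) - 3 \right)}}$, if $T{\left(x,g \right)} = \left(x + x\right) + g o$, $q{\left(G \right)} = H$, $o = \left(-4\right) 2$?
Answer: $\frac{1298}{2195} \approx 0.59134$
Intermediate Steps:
$o = -8$
$H = -384$ ($H = 8 \left(-48\right) = -384$)
$q{\left(G \right)} = -384$
$T{\left(x,g \right)} = - 8 g + 2 x$ ($T{\left(x,g \right)} = \left(x + x\right) + g \left(-8\right) = 2 x - 8 g = - 8 g + 2 x$)
$\frac{q{\left(6 \right)} + 1682}{2365 + T{\left(-25,6 \left(-3\right) \left(-1\right) - 3 \right)}} = \frac{-384 + 1682}{2365 + \left(- 8 \left(6 \left(-3\right) \left(-1\right) - 3\right) + 2 \left(-25\right)\right)} = \frac{1298}{2365 - \left(50 + 8 \left(\left(-18\right) \left(-1\right) - 3\right)\right)} = \frac{1298}{2365 - \left(50 + 8 \left(18 - 3\right)\right)} = \frac{1298}{2365 - 170} = \frac{1298}{2195}$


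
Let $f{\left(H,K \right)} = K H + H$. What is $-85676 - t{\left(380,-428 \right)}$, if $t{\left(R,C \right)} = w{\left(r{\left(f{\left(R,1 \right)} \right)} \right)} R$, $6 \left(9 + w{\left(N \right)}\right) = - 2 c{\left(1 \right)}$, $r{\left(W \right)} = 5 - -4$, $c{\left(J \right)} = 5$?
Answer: $- \frac{244868}{3} \approx -81623.0$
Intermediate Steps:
$f{\left(H,K \right)} = H + H K$ ($f{\left(H,K \right)} = H K + H = H + H K$)
$r{\left(W \right)} = 9$ ($r{\left(W \right)} = 5 + 4 = 9$)
$w{\left(N \right)} = - \frac{32}{3}$ ($w{\left(N \right)} = -9 + \frac{\left(-2\right) 5}{6} = -9 + \frac{1}{6} \left(-10\right) = -9 - \frac{5}{3} = - \frac{32}{3}$)
$t{\left(R,C \right)} = - \frac{32 R}{3}$
$-85676 - t{\left(380,-428 \right)} = -85676 - \left(- \frac{32}{3}\right) 380 = -85676 - - \frac{12160}{3} = -85676 + \frac{12160}{3} = - \frac{244868}{3}$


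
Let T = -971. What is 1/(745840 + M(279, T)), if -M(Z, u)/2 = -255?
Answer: 1/746350 ≈ 1.3399e-6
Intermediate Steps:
M(Z, u) = 510 (M(Z, u) = -2*(-255) = 510)
1/(745840 + M(279, T)) = 1/(745840 + 510) = 1/746350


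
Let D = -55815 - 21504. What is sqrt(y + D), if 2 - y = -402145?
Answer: 6*sqrt(9023) ≈ 569.94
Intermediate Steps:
y = 402147 (y = 2 - 1*(-402145) = 2 + 402145 = 402147)
D = -77319
sqrt(y + D) = sqrt(402147 - 77319) = sqrt(324828) = 6*sqrt(9023)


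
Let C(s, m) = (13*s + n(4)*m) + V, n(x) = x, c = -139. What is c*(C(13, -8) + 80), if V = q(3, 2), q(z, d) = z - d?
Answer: -30302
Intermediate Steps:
V = 1 (V = 3 - 1*2 = 3 - 2 = 1)
C(s, m) = 1 + 4*m + 13*s (C(s, m) = (13*s + 4*m) + 1 = (4*m + 13*s) + 1 = 1 + 4*m + 13*s)
c*(C(13, -8) + 80) = -139*((1 + 4*(-8) + 13*13) + 80) = -139*((1 - 32 + 169) + 80) = -139*(138 + 80) = -139*218 = -30302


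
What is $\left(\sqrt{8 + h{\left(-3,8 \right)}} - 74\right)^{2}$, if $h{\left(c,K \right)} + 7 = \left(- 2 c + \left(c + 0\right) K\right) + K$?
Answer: $5467 - 444 i \approx 5467.0 - 444.0 i$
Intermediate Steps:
$h{\left(c,K \right)} = -7 + K - 2 c + K c$ ($h{\left(c,K \right)} = -7 + \left(\left(- 2 c + \left(c + 0\right) K\right) + K\right) = -7 + \left(\left(- 2 c + c K\right) + K\right) = -7 + \left(\left(- 2 c + K c\right) + K\right) = -7 + \left(K - 2 c + K c\right) = -7 + K - 2 c + K c$)
$\left(\sqrt{8 + h{\left(-3,8 \right)}} - 74\right)^{2} = \left(\sqrt{8 + \left(-7 + 8 - -6 + 8 \left(-3\right)\right)} - 74\right)^{2} = \left(\sqrt{8 + \left(-7 + 8 + 6 - 24\right)} - 74\right)^{2} = \left(\sqrt{8 - 17} - 74\right)^{2} = \left(\sqrt{-9} - 74\right)^{2} = \left(3 i - 74\right)^{2} = \left(-74 + 3 i\right)^{2}$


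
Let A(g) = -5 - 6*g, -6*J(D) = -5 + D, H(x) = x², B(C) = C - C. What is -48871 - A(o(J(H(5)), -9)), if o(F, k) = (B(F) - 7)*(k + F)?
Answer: -48348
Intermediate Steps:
B(C) = 0
J(D) = ⅚ - D/6 (J(D) = -(-5 + D)/6 = ⅚ - D/6)
o(F, k) = -7*F - 7*k (o(F, k) = (0 - 7)*(k + F) = -7*(F + k) = -7*F - 7*k)
-48871 - A(o(J(H(5)), -9)) = -48871 - (-5 - 6*(-7*(⅚ - ⅙*5²) - 7*(-9))) = -48871 - (-5 - 6*(-7*(⅚ - ⅙*25) + 63)) = -48871 - (-5 - 6*(-7*(⅚ - 25/6) + 63)) = -48871 - (-5 - 6*(-7*(-10/3) + 63)) = -48871 - (-5 - 6*(70/3 + 63)) = -48871 - (-5 - 6*259/3) = -48871 - (-5 - 518) = -48871 - 1*(-523) = -48871 + 523 = -48348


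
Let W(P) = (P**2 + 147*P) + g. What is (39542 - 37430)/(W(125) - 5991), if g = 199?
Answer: 132/1763 ≈ 0.074872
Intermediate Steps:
W(P) = 199 + P**2 + 147*P (W(P) = (P**2 + 147*P) + 199 = 199 + P**2 + 147*P)
(39542 - 37430)/(W(125) - 5991) = (39542 - 37430)/((199 + 125**2 + 147*125) - 5991) = 2112/((199 + 15625 + 18375) - 5991) = 2112/(34199 - 5991) = 2112/28208 = 2112*(1/28208) = 132/1763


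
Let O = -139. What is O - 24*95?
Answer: -2419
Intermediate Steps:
O - 24*95 = -139 - 24*95 = -139 - 2280 = -2419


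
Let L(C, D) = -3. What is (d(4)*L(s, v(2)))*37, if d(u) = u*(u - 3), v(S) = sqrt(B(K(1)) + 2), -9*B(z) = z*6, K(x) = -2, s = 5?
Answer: -444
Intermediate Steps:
B(z) = -2*z/3 (B(z) = -z*6/9 = -2*z/3)
v(S) = sqrt(30)/3 (v(S) = sqrt(-2/3*(-2) + 2) = sqrt(4/3 + 2) = sqrt(10/3) = sqrt(30)/3)
d(u) = u*(-3 + u)
(d(4)*L(s, v(2)))*37 = ((4*(-3 + 4))*(-3))*37 = ((4*1)*(-3))*37 = (4*(-3))*37 = -12*37 = -444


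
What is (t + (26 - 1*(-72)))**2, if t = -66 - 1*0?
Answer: 1024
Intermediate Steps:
t = -66 (t = -66 + 0 = -66)
(t + (26 - 1*(-72)))**2 = (-66 + (26 - 1*(-72)))**2 = (-66 + (26 + 72))**2 = (-66 + 98)**2 = 32**2 = 1024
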